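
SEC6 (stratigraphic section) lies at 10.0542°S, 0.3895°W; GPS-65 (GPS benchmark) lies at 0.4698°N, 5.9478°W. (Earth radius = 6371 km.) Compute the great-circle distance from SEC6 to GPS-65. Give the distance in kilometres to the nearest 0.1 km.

1322.0 km

Δφ = 10.5240°,  Δλ = -5.5583°
a = sin²(Δφ/2) + cos φ₁ cos φ₂ sin²(Δλ/2) = 0.010725
c = 2·arcsin(√a) = 0.207500 rad = 11.8889°
d = R·c = 6371 × 0.207500 = 1322.0 km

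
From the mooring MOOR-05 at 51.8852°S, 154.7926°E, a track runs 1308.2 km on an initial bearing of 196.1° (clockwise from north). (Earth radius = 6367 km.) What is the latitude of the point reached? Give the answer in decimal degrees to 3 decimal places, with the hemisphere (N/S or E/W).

63.027°S

δ = d/R = 1308.2/6367 = 0.205466 rad
φ₂ = arcsin(sin φ₁ cos δ + cos φ₁ sin δ cos θ)
   = arcsin(-0.78678·0.97897 + 0.61724·0.20402·-0.96078) = -63.02677°
λ₂ = λ₁ + atan2(sin θ sin δ cos φ₁, cos δ − sin φ₁ sin φ₂) = 147.62689°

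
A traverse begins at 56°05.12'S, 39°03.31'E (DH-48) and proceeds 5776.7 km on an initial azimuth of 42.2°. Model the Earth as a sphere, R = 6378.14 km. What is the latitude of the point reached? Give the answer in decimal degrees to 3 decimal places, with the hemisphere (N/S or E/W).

DH-48: φ = -56.08533°, λ = +39.05517°
δ = d/R = 5776.7/6378.14 = 0.905703 rad
φ₂ = arcsin(sin φ₁ cos δ + cos φ₁ sin δ cos θ)
   = arcsin(-0.82987·0.61713 + 0.55796·0.78686·0.74080) = -10.77199°
λ₂ = λ₁ + atan2(sin θ sin δ cos φ₁, cos δ − sin φ₁ sin φ₂) = 71.60482°

10.772°S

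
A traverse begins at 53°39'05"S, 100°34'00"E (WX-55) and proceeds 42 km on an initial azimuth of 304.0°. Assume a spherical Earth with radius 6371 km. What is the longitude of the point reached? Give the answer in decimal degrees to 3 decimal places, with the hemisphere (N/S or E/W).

100.041°E

WX-55: φ = -53.65139°, λ = +100.56667°
δ = d/R = 42/6371 = 0.006592 rad
φ₂ = arcsin(sin φ₁ cos δ + cos φ₁ sin δ cos θ)
   = arcsin(-0.80543·0.99998 + 0.59270·0.00659·0.55919) = -53.43902°
λ₂ = λ₁ + atan2(sin θ sin δ cos φ₁, cos δ − sin φ₁ sin φ₂) = 100.04098°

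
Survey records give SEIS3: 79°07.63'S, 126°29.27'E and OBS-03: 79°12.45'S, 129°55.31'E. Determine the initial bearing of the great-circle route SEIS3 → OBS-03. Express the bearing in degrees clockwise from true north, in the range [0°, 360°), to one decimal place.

SEIS3: φ = -79.12717°, λ = +126.48783°
OBS-03: φ = -79.20750°, λ = +129.92183°
Δλ = 3.4340°
y = sin Δλ · cos φ₂ = 0.011216
x = cos φ₁ sin φ₂ − sin φ₁ cos φ₂ cos Δλ = -0.001732
θ = atan2(y, x) = 98.7796° → 98.7796° (mod 360°)

98.8°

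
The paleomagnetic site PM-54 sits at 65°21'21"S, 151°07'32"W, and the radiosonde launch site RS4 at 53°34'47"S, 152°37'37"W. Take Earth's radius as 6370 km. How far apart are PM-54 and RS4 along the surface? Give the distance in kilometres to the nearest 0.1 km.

1311.9 km

PM-54: φ = -65.35583°, λ = -151.12556°
RS4: φ = -53.57972°, λ = -152.62694°
Δφ = 11.7761°,  Δλ = -1.5014°
a = sin²(Δφ/2) + cos φ₁ cos φ₂ sin²(Δλ/2) = 0.010566
c = 2·arcsin(√a) = 0.205948 rad = 11.7999°
d = R·c = 6370 × 0.205948 = 1311.9 km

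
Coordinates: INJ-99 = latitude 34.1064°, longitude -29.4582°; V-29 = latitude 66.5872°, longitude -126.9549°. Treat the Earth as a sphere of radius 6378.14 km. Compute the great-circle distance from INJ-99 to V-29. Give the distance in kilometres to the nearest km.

6886 km

Δφ = 32.4808°,  Δλ = -97.4967°
a = sin²(Δφ/2) + cos φ₁ cos φ₂ sin²(Δλ/2) = 0.264181
c = 2·arcsin(√a) = 1.079648 rad = 61.8593°
d = R·c = 6378.14 × 1.079648 = 6886.1 km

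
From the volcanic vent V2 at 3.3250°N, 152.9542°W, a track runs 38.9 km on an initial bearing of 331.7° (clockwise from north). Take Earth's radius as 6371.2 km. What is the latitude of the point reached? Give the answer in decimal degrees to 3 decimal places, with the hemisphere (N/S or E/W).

3.633°N

δ = d/R = 38.9/6371.2 = 0.006106 rad
φ₂ = arcsin(sin φ₁ cos δ + cos φ₁ sin δ cos θ)
   = arcsin(0.05800·0.99998 + 0.99832·0.00611·0.88048) = 3.63300°
λ₂ = λ₁ + atan2(sin θ sin δ cos φ₁, cos δ − sin φ₁ sin φ₂) = -153.12038°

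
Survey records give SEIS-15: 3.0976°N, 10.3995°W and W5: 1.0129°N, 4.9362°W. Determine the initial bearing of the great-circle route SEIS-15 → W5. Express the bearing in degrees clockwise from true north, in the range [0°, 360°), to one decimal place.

110.8°

Δλ = 5.4633°
y = sin Δλ · cos φ₂ = 0.095193
x = cos φ₁ sin φ₂ − sin φ₁ cos φ₂ cos Δλ = -0.036131
θ = atan2(y, x) = 110.7847° → 110.7847° (mod 360°)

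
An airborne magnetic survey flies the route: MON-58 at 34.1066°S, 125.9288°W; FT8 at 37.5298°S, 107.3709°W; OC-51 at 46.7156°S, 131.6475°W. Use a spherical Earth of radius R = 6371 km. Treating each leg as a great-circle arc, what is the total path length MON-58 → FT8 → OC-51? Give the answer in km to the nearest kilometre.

MON-58→FT8: c = 0.268867 rad, d = 1712.95 km
FT8→OC-51: c = 0.350808 rad, d = 2235.00 km
Total = 1712.95 + 2235.00 = 3947.95 km

3948 km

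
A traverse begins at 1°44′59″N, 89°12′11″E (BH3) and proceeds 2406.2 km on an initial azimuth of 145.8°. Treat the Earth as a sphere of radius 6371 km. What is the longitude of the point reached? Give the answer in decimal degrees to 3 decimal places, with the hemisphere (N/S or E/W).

BH3: φ = +1.74972°, λ = +89.20306°
δ = d/R = 2406.2/6371 = 0.377680 rad
φ₂ = arcsin(sin φ₁ cos δ + cos φ₁ sin δ cos θ)
   = arcsin(0.03053·0.92952 + 0.99953·0.36877·-0.82708) = -16.04990°
λ₂ = λ₁ + atan2(sin θ sin δ cos φ₁, cos δ − sin φ₁ sin φ₂) = 101.65870°

101.659°E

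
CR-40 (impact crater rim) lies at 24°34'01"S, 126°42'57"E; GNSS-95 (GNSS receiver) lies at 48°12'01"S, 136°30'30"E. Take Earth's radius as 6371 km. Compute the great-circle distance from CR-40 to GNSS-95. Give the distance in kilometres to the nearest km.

2765 km

CR-40: φ = -24.56694°, λ = +126.71583°
GNSS-95: φ = -48.20028°, λ = +136.50833°
Δφ = -23.6333°,  Δλ = 9.7925°
a = sin²(Δφ/2) + cos φ₁ cos φ₂ sin²(Δλ/2) = 0.046351
c = 2·arcsin(√a) = 0.433984 rad = 24.8655°
d = R·c = 6371 × 0.433984 = 2764.9 km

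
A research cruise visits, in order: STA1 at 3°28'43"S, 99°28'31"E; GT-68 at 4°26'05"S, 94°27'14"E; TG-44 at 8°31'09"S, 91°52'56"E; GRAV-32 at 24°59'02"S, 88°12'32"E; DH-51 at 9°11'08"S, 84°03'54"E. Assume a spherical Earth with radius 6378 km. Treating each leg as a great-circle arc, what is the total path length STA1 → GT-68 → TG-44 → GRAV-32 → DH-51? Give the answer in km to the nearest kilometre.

STA1: φ = -3.47861°, λ = +99.47528°
GT-68: φ = -4.43472°, λ = +94.45389°
TG-44: φ = -8.51917°, λ = +91.88222°
GRAV-32: φ = -24.98389°, λ = +88.20889°
DH-51: φ = -9.18556°, λ = +84.06500°
STA1→GT-68: c = 0.089008 rad, d = 567.69 km
GT-68→TG-44: c = 0.084083 rad, d = 536.28 km
TG-44→GRAV-32: c = 0.293792 rad, d = 1873.80 km
GRAV-32→DH-51: c = 0.284199 rad, d = 1812.62 km
Total = 567.69 + 536.28 + 1873.80 + 1812.62 = 4790.39 km

4790 km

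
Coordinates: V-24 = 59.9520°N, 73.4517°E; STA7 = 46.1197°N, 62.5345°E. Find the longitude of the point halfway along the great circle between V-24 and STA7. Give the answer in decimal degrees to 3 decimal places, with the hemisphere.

67.111°E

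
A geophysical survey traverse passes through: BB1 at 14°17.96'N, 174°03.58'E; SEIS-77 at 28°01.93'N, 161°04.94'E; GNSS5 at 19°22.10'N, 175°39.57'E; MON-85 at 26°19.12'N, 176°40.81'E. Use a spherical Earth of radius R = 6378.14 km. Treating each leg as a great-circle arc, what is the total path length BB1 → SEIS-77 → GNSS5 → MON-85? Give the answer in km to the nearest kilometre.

4584 km

BB1: φ = +14.29933°, λ = +174.05967°
SEIS-77: φ = +28.03217°, λ = +161.08233°
GNSS5: φ = +19.36833°, λ = +175.65950°
MON-85: φ = +26.31867°, λ = +176.68017°
BB1→SEIS-77: c = 0.318944 rad, d = 2034.27 km
SEIS-77→GNSS5: c = 0.277354 rad, d = 1769.00 km
GNSS5→MON-85: c = 0.122410 rad, d = 780.75 km
Total = 2034.27 + 1769.00 + 780.75 = 4584.02 km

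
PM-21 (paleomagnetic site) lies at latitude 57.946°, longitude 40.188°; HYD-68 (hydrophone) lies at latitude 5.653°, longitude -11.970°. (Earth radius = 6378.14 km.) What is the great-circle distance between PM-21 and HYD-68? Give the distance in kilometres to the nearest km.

7342 km

Δφ = -52.2930°,  Δλ = -52.1580°
a = sin²(Δφ/2) + cos φ₁ cos φ₂ sin²(Δλ/2) = 0.296254
c = 2·arcsin(√a) = 1.151091 rad = 65.9527°
d = R·c = 6378.14 × 1.151091 = 7341.8 km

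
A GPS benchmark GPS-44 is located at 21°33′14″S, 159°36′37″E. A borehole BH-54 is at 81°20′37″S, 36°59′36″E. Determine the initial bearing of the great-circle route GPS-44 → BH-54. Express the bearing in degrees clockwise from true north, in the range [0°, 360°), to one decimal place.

GPS-44: φ = -21.55389°, λ = +159.61028°
BH-54: φ = -81.34361°, λ = +36.99333°
Δλ = -122.6169°
y = sin Δλ · cos φ₂ = -0.126772
x = cos φ₁ sin φ₂ − sin φ₁ cos φ₂ cos Δλ = -0.949282
θ = atan2(y, x) = -172.3934° → 187.6066° (mod 360°)

187.6°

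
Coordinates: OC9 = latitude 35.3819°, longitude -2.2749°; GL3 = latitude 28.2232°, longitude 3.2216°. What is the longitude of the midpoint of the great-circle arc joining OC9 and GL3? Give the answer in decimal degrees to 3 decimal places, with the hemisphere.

Bx = cos φ₂ cos Δλ = 0.877061,  By = cos φ₂ sin Δλ = 0.084397
φₘ = atan2(sin φ₁ + sin φ₂, √((cos φ₁ + Bx)² + By²)) = 31.83204°
λₘ = λ₁ + atan2(By, cos φ₁ + Bx) = 0.58003°

0.580°E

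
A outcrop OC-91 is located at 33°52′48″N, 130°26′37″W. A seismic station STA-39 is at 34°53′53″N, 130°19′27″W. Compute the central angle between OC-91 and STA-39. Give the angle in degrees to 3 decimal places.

1.023°

OC-91: φ = +33.88000°, λ = -130.44361°
STA-39: φ = +34.89806°, λ = -130.32417°
Δφ = 1.0181°,  Δλ = 0.1194°
a = sin²(Δφ/2) + cos φ₁ cos φ₂ sin²(Δλ/2) = 0.000080
c = 2·arcsin(√a) = 0.017852 rad = 1.0228°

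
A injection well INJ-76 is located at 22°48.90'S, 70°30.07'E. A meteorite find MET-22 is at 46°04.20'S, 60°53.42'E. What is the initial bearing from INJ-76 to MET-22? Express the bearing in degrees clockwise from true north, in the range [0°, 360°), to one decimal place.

196.2°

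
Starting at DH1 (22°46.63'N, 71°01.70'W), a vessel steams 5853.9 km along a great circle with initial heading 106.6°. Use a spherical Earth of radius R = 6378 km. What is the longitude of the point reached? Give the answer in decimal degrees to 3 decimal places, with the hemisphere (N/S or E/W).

21.437°W

DH1: φ = +22.77717°, λ = -71.02833°
δ = d/R = 5853.9/6378 = 0.917827 rad
φ₂ = arcsin(sin φ₁ cos δ + cos φ₁ sin δ cos θ)
   = arcsin(0.38715·0.60755 + 0.92202·0.79428·-0.28569) = 1.48923°
λ₂ = λ₁ + atan2(sin θ sin δ cos φ₁, cos δ − sin φ₁ sin φ₂) = -21.43731°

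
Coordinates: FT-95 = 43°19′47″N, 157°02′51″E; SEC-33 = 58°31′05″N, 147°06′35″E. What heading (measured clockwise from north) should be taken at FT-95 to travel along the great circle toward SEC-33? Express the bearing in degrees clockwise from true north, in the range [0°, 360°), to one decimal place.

341.4°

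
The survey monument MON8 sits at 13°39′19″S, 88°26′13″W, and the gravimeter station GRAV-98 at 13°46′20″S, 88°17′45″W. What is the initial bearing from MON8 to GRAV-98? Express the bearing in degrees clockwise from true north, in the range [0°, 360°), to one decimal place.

MON8: φ = -13.65528°, λ = -88.43694°
GRAV-98: φ = -13.77222°, λ = -88.29583°
Δλ = 0.1411°
y = sin Δλ · cos φ₂ = 0.002392
x = cos φ₁ sin φ₂ − sin φ₁ cos φ₂ cos Δλ = -0.002042
θ = atan2(y, x) = 130.4828° → 130.4828° (mod 360°)

130.5°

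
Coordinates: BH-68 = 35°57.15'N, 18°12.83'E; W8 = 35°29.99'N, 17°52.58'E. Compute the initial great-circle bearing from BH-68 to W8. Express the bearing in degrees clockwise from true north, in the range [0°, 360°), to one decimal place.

211.3°

BH-68: φ = +35.95250°, λ = +18.21383°
W8: φ = +35.49983°, λ = +17.87633°
Δλ = -0.3375°
y = sin Δλ · cos φ₂ = -0.004796
x = cos φ₁ sin φ₂ − sin φ₁ cos φ₂ cos Δλ = -0.007892
θ = atan2(y, x) = -148.7158° → 211.2842° (mod 360°)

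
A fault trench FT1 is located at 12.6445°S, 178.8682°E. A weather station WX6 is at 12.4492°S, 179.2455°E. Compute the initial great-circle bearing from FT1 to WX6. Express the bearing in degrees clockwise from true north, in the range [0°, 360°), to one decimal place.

Δλ = 0.3773°
y = sin Δλ · cos φ₂ = 0.006430
x = cos φ₁ sin φ₂ − sin φ₁ cos φ₂ cos Δλ = 0.003404
θ = atan2(y, x) = 62.1046° → 62.1046° (mod 360°)

62.1°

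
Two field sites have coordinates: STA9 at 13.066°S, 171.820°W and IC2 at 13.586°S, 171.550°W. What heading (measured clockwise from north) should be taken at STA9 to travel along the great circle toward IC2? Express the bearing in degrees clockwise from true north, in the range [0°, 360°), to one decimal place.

Δλ = 0.2700°
y = sin Δλ · cos φ₂ = 0.004581
x = cos φ₁ sin φ₂ − sin φ₁ cos φ₂ cos Δλ = -0.009078
θ = atan2(y, x) = 153.2258° → 153.2258° (mod 360°)

153.2°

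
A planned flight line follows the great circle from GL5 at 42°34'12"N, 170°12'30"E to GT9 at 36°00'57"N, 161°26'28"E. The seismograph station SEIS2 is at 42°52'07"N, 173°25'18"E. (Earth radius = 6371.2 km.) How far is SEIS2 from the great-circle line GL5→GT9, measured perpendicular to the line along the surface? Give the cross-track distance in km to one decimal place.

GL5: φ = +42.57000°, λ = +170.20833°
GT9: φ = +36.01583°, λ = +161.44111°
SEIS2: φ = +42.86861°, λ = +173.42167°
δ₁₃ = central angle GL5→SEIS2 = 0.041529 rad  (haversine)
θ₁₃ = bearing GL5→SEIS2 = 81.703°,  θ₁₂ = bearing GL5→GT9 = 228.847°
dₓₜ = R·arcsin(sin δ₁₃ · sin(θ₁₃ − θ₁₂)) = 6371.2·arcsin(0.04152·sin(-147.144°)) = -143.517 km
|dₓₜ| = 143.517 km

143.5 km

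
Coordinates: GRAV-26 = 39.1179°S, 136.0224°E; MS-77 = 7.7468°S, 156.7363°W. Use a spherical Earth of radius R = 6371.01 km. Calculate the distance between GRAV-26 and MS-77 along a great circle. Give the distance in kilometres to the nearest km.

7507 km

Δφ = 31.3711°,  Δλ = 67.2413°
a = sin²(Δφ/2) + cos φ₁ cos φ₂ sin²(Δλ/2) = 0.308778
c = 2·arcsin(√a) = 1.178357 rad = 67.5149°
d = R·c = 6371.01 × 1.178357 = 7507.3 km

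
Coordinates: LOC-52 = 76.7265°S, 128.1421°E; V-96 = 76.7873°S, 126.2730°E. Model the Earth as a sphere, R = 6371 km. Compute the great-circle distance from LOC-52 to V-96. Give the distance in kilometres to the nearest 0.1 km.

48.1 km

Δφ = -0.0608°,  Δλ = -1.8691°
a = sin²(Δφ/2) + cos φ₁ cos φ₂ sin²(Δλ/2) = 0.000014
c = 2·arcsin(√a) = 0.007548 rad = 0.4325°
d = R·c = 6371 × 0.007548 = 48.1 km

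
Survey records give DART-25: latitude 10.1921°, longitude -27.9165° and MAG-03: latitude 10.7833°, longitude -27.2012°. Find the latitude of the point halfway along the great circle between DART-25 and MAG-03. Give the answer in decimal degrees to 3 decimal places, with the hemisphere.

10.488°N

Bx = cos φ₂ cos Δλ = 0.982265,  By = cos φ₂ sin Δλ = 0.012264
φₘ = atan2(sin φ₁ + sin φ₂, √((cos φ₁ + Bx)² + By²)) = 10.48790°
λₘ = λ₁ + atan2(By, cos φ₁ + Bx) = -27.55919°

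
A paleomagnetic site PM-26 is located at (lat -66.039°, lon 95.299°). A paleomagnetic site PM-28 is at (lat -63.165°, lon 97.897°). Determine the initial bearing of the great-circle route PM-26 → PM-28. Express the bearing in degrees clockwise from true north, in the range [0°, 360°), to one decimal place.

22.4°

Δλ = 2.5980°
y = sin Δλ · cos φ₂ = 0.020462
x = cos φ₁ sin φ₂ − sin φ₁ cos φ₂ cos Δλ = 0.049716
θ = atan2(y, x) = 22.3712° → 22.3712° (mod 360°)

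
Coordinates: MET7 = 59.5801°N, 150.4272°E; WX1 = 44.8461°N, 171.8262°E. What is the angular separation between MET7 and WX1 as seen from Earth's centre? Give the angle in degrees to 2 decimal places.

19.55°

Δφ = -14.7340°,  Δλ = 21.3990°
a = sin²(Δφ/2) + cos φ₁ cos φ₂ sin²(Δλ/2) = 0.028816
c = 2·arcsin(√a) = 0.341155 rad = 19.5467°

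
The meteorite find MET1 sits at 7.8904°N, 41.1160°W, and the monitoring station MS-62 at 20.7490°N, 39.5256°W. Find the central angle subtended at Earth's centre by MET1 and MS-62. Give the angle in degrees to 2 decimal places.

12.95°

Δφ = 12.8586°,  Δλ = 1.5904°
a = sin²(Δφ/2) + cos φ₁ cos φ₂ sin²(Δλ/2) = 0.012717
c = 2·arcsin(√a) = 0.226023 rad = 12.9501°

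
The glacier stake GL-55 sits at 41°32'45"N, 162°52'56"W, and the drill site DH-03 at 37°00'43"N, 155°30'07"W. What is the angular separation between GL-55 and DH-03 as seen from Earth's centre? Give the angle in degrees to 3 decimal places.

7.289°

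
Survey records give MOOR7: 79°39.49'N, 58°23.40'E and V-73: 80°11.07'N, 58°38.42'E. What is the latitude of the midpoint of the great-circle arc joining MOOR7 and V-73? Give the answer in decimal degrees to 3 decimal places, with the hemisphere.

MOOR7: φ = +79.65817°, λ = +58.39000°
V-73: φ = +80.18450°, λ = +58.64033°
Bx = cos φ₂ cos Δλ = 0.170474,  By = cos φ₂ sin Δλ = 0.000745
φₘ = atan2(sin φ₁ + sin φ₂, √((cos φ₁ + Bx)² + By²)) = 79.92136°
λₘ = λ₁ + atan2(By, cos φ₁ + Bx) = 58.51193°

79.921°N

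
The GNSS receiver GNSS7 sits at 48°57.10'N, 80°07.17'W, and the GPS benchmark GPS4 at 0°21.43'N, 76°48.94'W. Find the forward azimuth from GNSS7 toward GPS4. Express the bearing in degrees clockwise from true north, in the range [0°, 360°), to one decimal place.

175.6°

GNSS7: φ = +48.95167°, λ = -80.11950°
GPS4: φ = +0.35717°, λ = -76.81567°
Δλ = 3.3038°
y = sin Δλ · cos φ₂ = 0.057630
x = cos φ₁ sin φ₂ − sin φ₁ cos φ₂ cos Δλ = -0.748794
θ = atan2(y, x) = 175.5990° → 175.5990° (mod 360°)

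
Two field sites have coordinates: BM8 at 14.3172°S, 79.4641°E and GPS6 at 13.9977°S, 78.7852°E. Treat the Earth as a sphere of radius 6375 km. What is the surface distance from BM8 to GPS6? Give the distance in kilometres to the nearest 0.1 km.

81.4 km

Δφ = 0.3195°,  Δλ = -0.6789°
a = sin²(Δφ/2) + cos φ₁ cos φ₂ sin²(Δλ/2) = 0.000041
c = 2·arcsin(√a) = 0.012771 rad = 0.7317°
d = R·c = 6375 × 0.012771 = 81.4 km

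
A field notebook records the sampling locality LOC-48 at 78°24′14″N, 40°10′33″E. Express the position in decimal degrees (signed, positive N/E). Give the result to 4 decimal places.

+78.4039°, +40.1758°

lat: 78.4039° N → +78.4039°
lon: 40.1758° E → +40.1758°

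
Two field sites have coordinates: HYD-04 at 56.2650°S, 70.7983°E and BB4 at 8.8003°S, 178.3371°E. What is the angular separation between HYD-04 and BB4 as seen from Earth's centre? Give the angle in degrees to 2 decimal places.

92.19°

Δφ = 47.4647°,  Δλ = 107.5388°
a = sin²(Δφ/2) + cos φ₁ cos φ₂ sin²(Δλ/2) = 0.519078
c = 2·arcsin(√a) = 1.608962 rad = 92.1867°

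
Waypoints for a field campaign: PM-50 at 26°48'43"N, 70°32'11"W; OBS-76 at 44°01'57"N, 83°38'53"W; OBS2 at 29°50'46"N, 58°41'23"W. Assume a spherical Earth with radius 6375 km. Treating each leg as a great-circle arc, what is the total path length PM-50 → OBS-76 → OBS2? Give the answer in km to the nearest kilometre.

4954 km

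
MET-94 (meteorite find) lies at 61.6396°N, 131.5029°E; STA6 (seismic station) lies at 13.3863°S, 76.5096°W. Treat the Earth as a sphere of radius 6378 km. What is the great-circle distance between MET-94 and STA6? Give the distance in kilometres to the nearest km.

14217 km

Δφ = -75.0259°,  Δλ = 151.9875°
a = sin²(Δφ/2) + cos φ₁ cos φ₂ sin²(Δλ/2) = 0.805850
c = 2·arcsin(√a) = 2.229004 rad = 127.7125°
d = R·c = 6378 × 2.229004 = 14216.6 km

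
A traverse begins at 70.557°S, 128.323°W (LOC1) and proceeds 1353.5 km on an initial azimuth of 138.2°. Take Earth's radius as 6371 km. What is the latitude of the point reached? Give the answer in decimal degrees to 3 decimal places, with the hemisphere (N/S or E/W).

δ = d/R = 1353.5/6371 = 0.212447 rad
φ₂ = arcsin(sin φ₁ cos δ + cos φ₁ sin δ cos θ)
   = arcsin(-0.94297·0.97752 + 0.33287·0.21085·-0.74548) = -76.93019°
λ₂ = λ₁ + atan2(sin θ sin δ cos φ₁, cos δ − sin φ₁ sin φ₂) = -89.89879°

76.930°S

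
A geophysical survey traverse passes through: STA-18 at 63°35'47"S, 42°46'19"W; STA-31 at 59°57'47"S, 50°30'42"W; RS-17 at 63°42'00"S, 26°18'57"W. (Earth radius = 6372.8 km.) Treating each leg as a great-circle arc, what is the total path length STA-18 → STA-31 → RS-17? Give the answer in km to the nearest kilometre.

STA-18: φ = -63.59639°, λ = -42.77194°
STA-31: φ = -59.96306°, λ = -50.51167°
RS-17: φ = -63.70000°, λ = -26.31583°
STA-18→STA-31: c = 0.089894 rad, d = 572.88 km
STA-31→RS-17: c = 0.208270 rad, d = 1327.26 km
Total = 572.88 + 1327.26 = 1900.14 km

1900 km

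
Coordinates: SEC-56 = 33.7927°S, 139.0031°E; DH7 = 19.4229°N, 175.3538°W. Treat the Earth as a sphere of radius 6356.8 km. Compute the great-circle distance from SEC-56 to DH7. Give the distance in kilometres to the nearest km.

7624 km

Δφ = 53.2156°,  Δλ = 45.6431°
a = sin²(Δφ/2) + cos φ₁ cos φ₂ sin²(Δλ/2) = 0.318504
c = 2·arcsin(√a) = 1.199319 rad = 68.7159°
d = R·c = 6356.8 × 1.199319 = 7623.8 km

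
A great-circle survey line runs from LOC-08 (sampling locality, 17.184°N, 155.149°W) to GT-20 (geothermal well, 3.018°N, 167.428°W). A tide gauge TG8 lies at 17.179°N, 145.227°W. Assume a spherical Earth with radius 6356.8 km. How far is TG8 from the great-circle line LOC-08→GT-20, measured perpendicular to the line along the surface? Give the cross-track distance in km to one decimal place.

δ₁₃ = central angle LOC-08→TG8 = 0.165426 rad  (haversine)
θ₁₃ = bearing LOC-08→TG8 = 88.561°,  θ₁₂ = bearing LOC-08→GT-20 = 221.746°
dₓₜ = R·arcsin(sin δ₁₃ · sin(θ₁₃ − θ₁₂)) = 6356.8·arcsin(0.16467·sin(-133.185°)) = -765.114 km
|dₓₜ| = 765.114 km

765.1 km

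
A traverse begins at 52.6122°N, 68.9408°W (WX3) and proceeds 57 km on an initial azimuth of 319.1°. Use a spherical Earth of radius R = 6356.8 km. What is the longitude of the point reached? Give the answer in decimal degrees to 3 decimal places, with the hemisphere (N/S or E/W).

69.500°W

δ = d/R = 57/6356.8 = 0.008967 rad
φ₂ = arcsin(sin φ₁ cos δ + cos φ₁ sin δ cos θ)
   = arcsin(0.79454·0.99996 + 0.60721·0.00897·0.75585) = 52.99922°
λ₂ = λ₁ + atan2(sin θ sin δ cos φ₁, cos δ − sin φ₁ sin φ₂) = -69.49973°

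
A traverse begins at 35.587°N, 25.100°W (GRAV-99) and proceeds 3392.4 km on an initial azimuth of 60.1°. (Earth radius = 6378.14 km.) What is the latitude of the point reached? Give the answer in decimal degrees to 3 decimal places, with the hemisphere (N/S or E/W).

δ = d/R = 3392.4/6378.14 = 0.531879 rad
φ₂ = arcsin(sin φ₁ cos δ + cos φ₁ sin δ cos θ)
   = arcsin(0.58194·0.86186 + 0.81323·0.50715·0.49849) = 45.00271°
λ₂ = λ₁ + atan2(sin θ sin δ cos φ₁, cos δ − sin φ₁ sin φ₂) = 13.34685°

45.003°N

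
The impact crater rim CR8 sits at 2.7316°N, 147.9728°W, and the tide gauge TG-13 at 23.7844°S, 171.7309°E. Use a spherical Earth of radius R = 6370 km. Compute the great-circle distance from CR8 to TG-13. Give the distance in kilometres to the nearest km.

5261 km

Δφ = -26.5160°,  Δλ = -40.2963°
a = sin²(Δφ/2) + cos φ₁ cos φ₂ sin²(Δλ/2) = 0.161040
c = 2·arcsin(√a) = 0.825867 rad = 47.3187°
d = R·c = 6370 × 0.825867 = 5260.8 km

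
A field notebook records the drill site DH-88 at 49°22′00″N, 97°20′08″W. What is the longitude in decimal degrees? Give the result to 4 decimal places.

97° + 20′/60 + 8″/3600 = 97 + 0.33333 + 0.00222 = 97.3356°

97.3356°W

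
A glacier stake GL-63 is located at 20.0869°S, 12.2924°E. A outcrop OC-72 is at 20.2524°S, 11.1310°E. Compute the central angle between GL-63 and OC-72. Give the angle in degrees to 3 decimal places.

1.103°

Δφ = -0.1655°,  Δλ = -1.1614°
a = sin²(Δφ/2) + cos φ₁ cos φ₂ sin²(Δλ/2) = 0.000093
c = 2·arcsin(√a) = 0.019245 rad = 1.1027°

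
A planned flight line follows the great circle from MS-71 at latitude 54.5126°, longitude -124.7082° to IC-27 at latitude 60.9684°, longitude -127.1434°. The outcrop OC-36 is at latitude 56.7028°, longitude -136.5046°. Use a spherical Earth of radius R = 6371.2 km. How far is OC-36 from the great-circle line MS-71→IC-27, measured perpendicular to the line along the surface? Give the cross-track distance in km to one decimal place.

δ₁₃ = central angle MS-71→OC-36 = 0.122235 rad  (haversine)
θ₁₃ = bearing MS-71→OC-36 = 293.008°,  θ₁₂ = bearing MS-71→IC-27 = 349.640°
dₓₜ = R·arcsin(sin δ₁₃ · sin(θ₁₃ − θ₁₂)) = 6371.2·arcsin(0.12193·sin(-56.632°)) = -649.912 km
|dₓₜ| = 649.912 km

649.9 km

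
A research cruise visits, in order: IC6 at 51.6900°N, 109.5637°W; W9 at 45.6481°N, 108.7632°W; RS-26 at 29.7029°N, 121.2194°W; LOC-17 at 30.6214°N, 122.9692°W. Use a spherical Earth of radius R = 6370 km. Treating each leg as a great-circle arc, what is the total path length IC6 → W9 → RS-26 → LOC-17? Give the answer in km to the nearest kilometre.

IC6→W9: c = 0.105852 rad, d = 674.28 km
W9→RS-26: c = 0.326309 rad, d = 2078.59 km
RS-26→LOC-17: c = 0.030890 rad, d = 196.77 km
Total = 674.28 + 2078.59 + 196.77 = 2949.63 km

2950 km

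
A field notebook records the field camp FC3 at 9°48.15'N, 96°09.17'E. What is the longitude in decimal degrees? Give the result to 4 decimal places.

96° + 9.17′/60 = 96 + 0.15283 = 96.1528°

96.1528°E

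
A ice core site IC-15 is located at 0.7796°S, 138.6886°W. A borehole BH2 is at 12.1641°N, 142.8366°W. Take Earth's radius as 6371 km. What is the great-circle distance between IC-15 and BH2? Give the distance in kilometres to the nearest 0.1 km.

1510.4 km

Δφ = 12.9437°,  Δλ = -4.1480°
a = sin²(Δφ/2) + cos φ₁ cos φ₂ sin²(Δλ/2) = 0.013985
c = 2·arcsin(√a) = 0.237070 rad = 13.5831°
d = R·c = 6371 × 0.237070 = 1510.4 km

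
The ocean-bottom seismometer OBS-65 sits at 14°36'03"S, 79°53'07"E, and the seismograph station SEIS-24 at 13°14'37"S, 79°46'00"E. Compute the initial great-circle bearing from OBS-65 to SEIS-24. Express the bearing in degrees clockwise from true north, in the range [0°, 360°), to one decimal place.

OBS-65: φ = -14.60083°, λ = +79.88528°
SEIS-24: φ = -13.24361°, λ = +79.76667°
Δλ = -0.1186°
y = sin Δλ · cos φ₂ = -0.002015
x = cos φ₁ sin φ₂ − sin φ₁ cos φ₂ cos Δλ = 0.023685
θ = atan2(y, x) = -4.8629° → 355.1371° (mod 360°)

355.1°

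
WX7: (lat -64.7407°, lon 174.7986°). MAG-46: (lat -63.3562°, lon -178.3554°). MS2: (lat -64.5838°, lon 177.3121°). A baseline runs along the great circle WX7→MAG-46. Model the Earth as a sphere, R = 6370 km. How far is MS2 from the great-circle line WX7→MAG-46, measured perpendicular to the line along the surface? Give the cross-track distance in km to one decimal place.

δ₁₃ = central angle WX7→MS2 = 0.018971 rad  (haversine)
θ₁₃ = bearing WX7→MS2 = 82.838°,  θ₁₂ = bearing WX7→MAG-46 = 68.302°
dₓₜ = R·arcsin(sin δ₁₃ · sin(θ₁₃ − θ₁₂)) = 6370·arcsin(0.01897·sin(14.536°)) = 30.330 km
|dₓₜ| = 30.330 km

30.3 km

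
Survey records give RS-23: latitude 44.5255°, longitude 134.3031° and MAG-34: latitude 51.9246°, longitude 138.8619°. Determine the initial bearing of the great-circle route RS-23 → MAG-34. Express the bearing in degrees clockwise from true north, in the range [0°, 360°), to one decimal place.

20.6°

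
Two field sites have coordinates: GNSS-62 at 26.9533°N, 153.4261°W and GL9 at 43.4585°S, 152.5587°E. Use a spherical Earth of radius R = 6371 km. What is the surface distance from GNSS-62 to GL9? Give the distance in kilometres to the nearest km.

9571 km

Δφ = -70.4118°,  Δλ = -54.0152°
a = sin²(Δφ/2) + cos φ₁ cos φ₂ sin²(Δλ/2) = 0.465797
c = 2·arcsin(√a) = 1.502338 rad = 86.0776°
d = R·c = 6371 × 1.502338 = 9571.4 km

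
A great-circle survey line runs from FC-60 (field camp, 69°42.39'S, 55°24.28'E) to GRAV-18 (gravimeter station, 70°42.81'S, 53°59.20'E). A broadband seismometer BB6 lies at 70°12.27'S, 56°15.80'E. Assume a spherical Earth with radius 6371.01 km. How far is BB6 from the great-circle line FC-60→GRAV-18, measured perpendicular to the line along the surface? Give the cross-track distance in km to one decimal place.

52.7 km

FC-60: φ = -69.70650°, λ = +55.40467°
GRAV-18: φ = -70.71350°, λ = +53.98667°
BB6: φ = -70.20450°, λ = +56.26333°
δ₁₃ = central angle FC-60→BB6 = 0.010096 rad  (haversine)
θ₁₃ = bearing FC-60→BB6 = 149.821°,  θ₁₂ = bearing FC-60→GRAV-18 = 204.824°
dₓₜ = R·arcsin(sin δ₁₃ · sin(θ₁₃ − θ₁₂)) = 6371.01·arcsin(0.01010·sin(-55.004°)) = -52.691 km
|dₓₜ| = 52.691 km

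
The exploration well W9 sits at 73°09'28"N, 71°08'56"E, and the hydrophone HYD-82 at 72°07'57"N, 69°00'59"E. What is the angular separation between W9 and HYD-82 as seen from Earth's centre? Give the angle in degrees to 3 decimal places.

1.206°

W9: φ = +73.15778°, λ = +71.14889°
HYD-82: φ = +72.13250°, λ = +69.01639°
Δφ = -1.0253°,  Δλ = -2.1325°
a = sin²(Δφ/2) + cos φ₁ cos φ₂ sin²(Δλ/2) = 0.000111
c = 2·arcsin(√a) = 0.021056 rad = 1.2064°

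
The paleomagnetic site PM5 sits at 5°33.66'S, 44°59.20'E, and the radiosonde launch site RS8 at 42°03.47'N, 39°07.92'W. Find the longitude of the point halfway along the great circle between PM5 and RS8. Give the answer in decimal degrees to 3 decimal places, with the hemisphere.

10.406°E

PM5: φ = -5.56100°, λ = +44.98667°
RS8: φ = +42.05783°, λ = -39.13200°
Bx = cos φ₂ cos Δλ = 0.076080,  By = cos φ₂ sin Δλ = -0.738561
φₘ = atan2(sin φ₁ + sin φ₂, √((cos φ₁ + Bx)² + By²)) = 23.76479°
λₘ = λ₁ + atan2(By, cos φ₁ + Bx) = 10.40588°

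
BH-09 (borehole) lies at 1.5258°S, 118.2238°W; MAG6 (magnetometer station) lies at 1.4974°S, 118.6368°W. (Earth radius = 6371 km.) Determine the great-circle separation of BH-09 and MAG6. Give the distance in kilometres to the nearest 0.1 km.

Δφ = 0.0284°,  Δλ = -0.4130°
a = sin²(Δφ/2) + cos φ₁ cos φ₂ sin²(Δλ/2) = 0.000013
c = 2·arcsin(√a) = 0.007223 rad = 0.4138°
d = R·c = 6371 × 0.007223 = 46.0 km

46.0 km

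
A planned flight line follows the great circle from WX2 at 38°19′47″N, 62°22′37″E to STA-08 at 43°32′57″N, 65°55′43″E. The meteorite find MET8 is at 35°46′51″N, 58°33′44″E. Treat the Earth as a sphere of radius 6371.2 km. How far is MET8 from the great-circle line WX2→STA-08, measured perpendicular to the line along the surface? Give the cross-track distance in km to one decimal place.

WX2: φ = +38.32972°, λ = +62.37694°
STA-08: φ = +43.54917°, λ = +65.92861°
MET8: φ = +35.78083°, λ = +58.56222°
δ₁₃ = central angle WX2→MET8 = 0.069287 rad  (haversine)
θ₁₃ = bearing WX2→MET8 = 231.225°,  θ₁₂ = bearing WX2→STA-08 = 26.055°
dₓₜ = R·arcsin(sin δ₁₃ · sin(θ₁₃ − θ₁₂)) = 6371.2·arcsin(0.06923·sin(205.170°)) = -187.623 km
|dₓₜ| = 187.623 km

187.6 km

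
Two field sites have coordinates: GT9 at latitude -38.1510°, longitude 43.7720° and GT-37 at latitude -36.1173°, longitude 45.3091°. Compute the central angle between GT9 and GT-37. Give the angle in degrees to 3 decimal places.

Δφ = 2.0337°,  Δλ = 1.5371°
a = sin²(Δφ/2) + cos φ₁ cos φ₂ sin²(Δλ/2) = 0.000429
c = 2·arcsin(√a) = 0.041439 rad = 2.3743°

2.374°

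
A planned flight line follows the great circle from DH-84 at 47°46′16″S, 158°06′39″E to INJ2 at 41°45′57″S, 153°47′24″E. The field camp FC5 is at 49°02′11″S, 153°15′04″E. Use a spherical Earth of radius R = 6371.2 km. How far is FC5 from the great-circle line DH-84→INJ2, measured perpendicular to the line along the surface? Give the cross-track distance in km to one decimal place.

DH-84: φ = -47.77111°, λ = +158.11083°
INJ2: φ = -41.76583°, λ = +153.79000°
FC5: φ = -49.03639°, λ = +153.25111°
δ₁₃ = central angle DH-84→FC5 = 0.060470 rad  (haversine)
θ₁₃ = bearing DH-84→FC5 = 246.780°,  θ₁₂ = bearing DH-84→INJ2 = 331.396°
dₓₜ = R·arcsin(sin δ₁₃ · sin(θ₁₃ − θ₁₂)) = 6371.2·arcsin(0.06043·sin(-84.615°)) = -383.567 km
|dₓₜ| = 383.567 km

383.6 km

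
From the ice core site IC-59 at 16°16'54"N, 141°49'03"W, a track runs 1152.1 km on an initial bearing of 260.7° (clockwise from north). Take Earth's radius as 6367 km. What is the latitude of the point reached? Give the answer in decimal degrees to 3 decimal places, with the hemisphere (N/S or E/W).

IC-59: φ = +16.28167°, λ = -141.81750°
δ = d/R = 1152.1/6367 = 0.180949 rad
φ₂ = arcsin(sin φ₁ cos δ + cos φ₁ sin δ cos θ)
   = arcsin(0.28036·0.98367 + 0.95990·0.17996·-0.16160) = 14.35127°
λ₂ = λ₁ + atan2(sin θ sin δ cos φ₁, cos δ − sin φ₁ sin φ₂) = -152.38058°

14.351°N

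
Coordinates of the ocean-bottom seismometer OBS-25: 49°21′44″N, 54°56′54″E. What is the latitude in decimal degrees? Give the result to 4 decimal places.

49.3622°N

49° + 21′/60 + 44″/3600 = 49 + 0.35000 + 0.01222 = 49.3622°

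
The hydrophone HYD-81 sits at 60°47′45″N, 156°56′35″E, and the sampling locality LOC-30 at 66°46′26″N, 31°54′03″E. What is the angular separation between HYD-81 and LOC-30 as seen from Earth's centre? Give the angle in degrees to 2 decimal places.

46.24°

HYD-81: φ = +60.79583°, λ = +156.94306°
LOC-30: φ = +66.77389°, λ = +31.90083°
Δφ = 5.9781°,  Δλ = -125.0422°
a = sin²(Δφ/2) + cos φ₁ cos φ₂ sin²(Δλ/2) = 0.154169
c = 2·arcsin(√a) = 0.807009 rad = 46.2382°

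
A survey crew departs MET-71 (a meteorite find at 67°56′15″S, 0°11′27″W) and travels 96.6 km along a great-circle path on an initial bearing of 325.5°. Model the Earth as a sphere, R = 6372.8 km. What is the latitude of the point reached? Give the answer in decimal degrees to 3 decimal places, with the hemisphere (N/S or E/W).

67.217°S

MET-71: φ = -67.93750°, λ = -0.19083°
δ = d/R = 96.6/6372.8 = 0.015158 rad
φ₂ = arcsin(sin φ₁ cos δ + cos φ₁ sin δ cos θ)
   = arcsin(-0.92677·0.99989 + 0.37562·0.01516·0.82413) = -67.21670°
λ₂ = λ₁ + atan2(sin θ sin δ cos φ₁, cos δ − sin φ₁ sin φ₂) = -1.46120°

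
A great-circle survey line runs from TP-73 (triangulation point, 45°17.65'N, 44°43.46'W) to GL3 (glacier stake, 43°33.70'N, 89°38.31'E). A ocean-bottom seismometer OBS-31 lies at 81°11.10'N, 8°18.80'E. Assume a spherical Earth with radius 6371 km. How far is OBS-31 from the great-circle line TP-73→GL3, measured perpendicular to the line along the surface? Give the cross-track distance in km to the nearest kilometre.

TP-73: φ = +45.29417°, λ = -44.72433°
GL3: φ = +43.56167°, λ = +89.63850°
OBS-31: φ = +81.18500°, λ = +8.31333°
δ₁₃ = central angle TP-73→OBS-31 = 0.696405 rad  (haversine)
θ₁₃ = bearing TP-73→OBS-31 = 11.005°,  θ₁₂ = bearing TP-73→GL3 = 31.515°
dₓₜ = R·arcsin(sin δ₁₃ · sin(θ₁₃ − θ₁₂)) = 6371·arcsin(0.64146·sin(-20.511°)) = -1444.284 km
|dₓₜ| = 1444.284 km

1444 km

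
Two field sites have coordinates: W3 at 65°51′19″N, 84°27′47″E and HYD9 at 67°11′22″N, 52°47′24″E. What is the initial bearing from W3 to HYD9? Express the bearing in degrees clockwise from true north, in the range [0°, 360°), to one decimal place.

290.5°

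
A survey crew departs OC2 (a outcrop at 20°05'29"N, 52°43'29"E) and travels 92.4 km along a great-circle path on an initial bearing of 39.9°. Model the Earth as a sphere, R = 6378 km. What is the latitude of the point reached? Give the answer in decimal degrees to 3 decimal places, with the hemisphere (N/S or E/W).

20.727°N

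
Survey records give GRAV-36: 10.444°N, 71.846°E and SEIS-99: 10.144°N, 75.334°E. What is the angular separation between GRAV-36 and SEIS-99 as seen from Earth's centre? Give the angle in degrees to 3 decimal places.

Δφ = -0.3000°,  Δλ = 3.4880°
a = sin²(Δφ/2) + cos φ₁ cos φ₂ sin²(Δλ/2) = 0.000903
c = 2·arcsin(√a) = 0.060125 rad = 3.4449°

3.445°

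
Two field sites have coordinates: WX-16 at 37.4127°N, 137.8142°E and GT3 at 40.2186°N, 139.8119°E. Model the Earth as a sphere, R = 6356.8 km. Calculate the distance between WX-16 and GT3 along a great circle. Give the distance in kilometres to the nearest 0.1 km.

356.0 km

Δφ = 2.8059°,  Δλ = 1.9977°
a = sin²(Δφ/2) + cos φ₁ cos φ₂ sin²(Δλ/2) = 0.000784
c = 2·arcsin(√a) = 0.055999 rad = 3.2085°
d = R·c = 6356.8 × 0.055999 = 356.0 km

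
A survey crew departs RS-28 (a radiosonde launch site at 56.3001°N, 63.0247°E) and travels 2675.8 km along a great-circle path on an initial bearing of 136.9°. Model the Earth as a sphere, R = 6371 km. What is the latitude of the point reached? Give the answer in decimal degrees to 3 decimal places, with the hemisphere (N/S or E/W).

36.474°N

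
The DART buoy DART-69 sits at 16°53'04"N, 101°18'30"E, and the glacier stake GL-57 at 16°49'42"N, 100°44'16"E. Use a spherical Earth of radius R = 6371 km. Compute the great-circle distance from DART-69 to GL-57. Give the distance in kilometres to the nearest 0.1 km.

61.0 km

DART-69: φ = +16.88444°, λ = +101.30833°
GL-57: φ = +16.82833°, λ = +100.73778°
Δφ = -0.0561°,  Δλ = -0.5706°
a = sin²(Δφ/2) + cos φ₁ cos φ₂ sin²(Δλ/2) = 0.000023
c = 2·arcsin(√a) = 0.009580 rad = 0.5489°
d = R·c = 6371 × 0.009580 = 61.0 km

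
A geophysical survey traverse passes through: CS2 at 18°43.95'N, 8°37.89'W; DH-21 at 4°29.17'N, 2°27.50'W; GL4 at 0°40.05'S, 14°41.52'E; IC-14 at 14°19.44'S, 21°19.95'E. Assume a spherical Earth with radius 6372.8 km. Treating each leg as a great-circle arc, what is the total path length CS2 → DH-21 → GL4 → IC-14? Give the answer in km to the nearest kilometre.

5396 km

CS2: φ = +18.73250°, λ = -8.63150°
DH-21: φ = +4.48617°, λ = -2.45833°
GL4: φ = -0.66750°, λ = +14.69200°
IC-14: φ = -14.32400°, λ = +21.33250°
CS2→DH-21: c = 0.269996 rad, d = 1720.63 km
DH-21→GL4: c = 0.312295 rad, d = 1990.19 km
GL4→IC-14: c = 0.264479 rad, d = 1685.47 km
Total = 1720.63 + 1990.19 + 1685.47 = 5396.29 km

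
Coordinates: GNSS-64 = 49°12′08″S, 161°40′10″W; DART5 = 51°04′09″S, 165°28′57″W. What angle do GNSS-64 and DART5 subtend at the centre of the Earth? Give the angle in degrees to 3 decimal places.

GNSS-64: φ = -49.20222°, λ = -161.66944°
DART5: φ = -51.06917°, λ = -165.48250°
Δφ = -1.8669°,  Δλ = -3.8131°
a = sin²(Δφ/2) + cos φ₁ cos φ₂ sin²(Δλ/2) = 0.000720
c = 2·arcsin(√a) = 0.053667 rad = 3.0749°

3.075°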